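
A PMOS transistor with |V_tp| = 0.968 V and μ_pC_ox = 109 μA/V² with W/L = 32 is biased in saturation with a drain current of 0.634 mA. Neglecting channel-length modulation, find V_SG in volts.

k_p = μ_pC_ox · (W/L) = 3.488 mA/V².
In saturation I_D = ½ k_p (V_SG − |V_tp|)², so V_SG − |V_tp| = √(2 I_D / k_p) = √(2 × 0.634 / 3.488) = 0.603 V.
V_SG = 0.968 + 0.603 = 1.57 V.

V_SG = 1.57 V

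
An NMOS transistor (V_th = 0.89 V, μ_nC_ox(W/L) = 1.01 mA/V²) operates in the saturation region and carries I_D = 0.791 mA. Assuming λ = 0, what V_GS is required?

V_GS = 2.14 V

In saturation I_D = ½ k_n (V_GS − V_th)², so V_GS − V_th = √(2 I_D / k_n) = √(2 × 0.791 / 1.01) = 1.25 V.
V_GS = 0.89 + 1.25 = 2.14 V.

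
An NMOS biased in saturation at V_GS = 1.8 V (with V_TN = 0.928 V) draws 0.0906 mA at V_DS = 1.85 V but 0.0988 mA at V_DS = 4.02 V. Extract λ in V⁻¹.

λ = 0.0452 V⁻¹

With V_GS fixed, I_D ∝ (1 + λ V_DS) in saturation, so I_D2/I_D1 = (1 + λ V_DS2)/(1 + λ V_DS1).
0.0988/0.0906 = 1.091 = (1 + 4.02 λ)/(1 + 1.85 λ).
Solving: λ (I_D1 V_DS2 − I_D2 V_DS1) = I_D2 − I_D1, so λ = (0.0988 − 0.0906) / (0.0906 × 4.02 − 0.0988 × 1.85) = 0.0082 / 0.181 = 0.0452 V⁻¹.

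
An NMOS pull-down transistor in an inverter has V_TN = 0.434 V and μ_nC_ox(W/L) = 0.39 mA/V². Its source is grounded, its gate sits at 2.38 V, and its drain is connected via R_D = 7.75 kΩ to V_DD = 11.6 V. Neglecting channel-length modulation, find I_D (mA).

V_GS = V_G = 2.38 V, so V_ov = 2.38 − 0.434 = 1.95 V.
Assume saturation: I_D = ½ k_n V_ov² = 0.5 × 0.39 × 1.95² = 0.738 mA, giving V_DS = V_DD − I_D R_D = 11.6 − 0.738 × 7.75 = 5.88 V.
V_DS = 5.88 V ≥ V_ov = 1.95 V, confirming saturation.

I_D = 0.738 mA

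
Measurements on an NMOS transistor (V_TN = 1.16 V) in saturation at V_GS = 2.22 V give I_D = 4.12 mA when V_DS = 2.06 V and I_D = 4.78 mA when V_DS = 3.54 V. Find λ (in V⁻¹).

With V_GS fixed, I_D ∝ (1 + λ V_DS) in saturation, so I_D2/I_D1 = (1 + λ V_DS2)/(1 + λ V_DS1).
4.78/4.12 = 1.16 = (1 + 3.54 λ)/(1 + 2.06 λ).
Solving: λ (I_D1 V_DS2 − I_D2 V_DS1) = I_D2 − I_D1, so λ = (4.78 − 4.12) / (4.12 × 3.54 − 4.78 × 2.06) = 0.66 / 4.74 = 0.139 V⁻¹.

λ = 0.139 V⁻¹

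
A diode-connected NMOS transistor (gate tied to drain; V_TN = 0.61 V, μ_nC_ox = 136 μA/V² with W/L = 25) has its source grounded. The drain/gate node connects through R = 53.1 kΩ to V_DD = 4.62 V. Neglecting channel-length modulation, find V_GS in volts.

V_GS = 0.815 V

With gate tied to drain, V_GS = V_DS ≥ V_GS − V_TN, so the device is in saturation.
k_n = μ_nC_ox · (W/L) = 3.4 mA/V².
KCL at the drain: ½ k_n (V_GS − V_TN)² = (V_DD − V_GS)/R.
Let x = V_GS − 0.61. Then 90.3 x² + x − 4.01 = 0, giving x = 0.205 V (positive root), so V_GS = 0.815 V.
I_D = (V_DD − V_GS)/R = (4.62 − 0.815) / 53.1 = 0.0717 mA.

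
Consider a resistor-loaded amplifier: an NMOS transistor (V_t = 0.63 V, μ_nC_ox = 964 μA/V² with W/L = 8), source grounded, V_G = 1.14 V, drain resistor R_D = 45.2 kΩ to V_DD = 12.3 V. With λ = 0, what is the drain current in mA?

I_D = 0.270 mA

V_GS = V_G = 1.14 V, so V_ov = 1.14 − 0.63 = 0.51 V.
k_n = μ_nC_ox · (W/L) = 7.712 mA/V².
Assume saturation: I_D = ½ k_n V_ov² = 0.5 × 7.712 × 0.51² = 1 mA, giving V_DS = V_DD − I_D R_D = 12.3 − 1 × 45.2 = -33 V.
But -33 V < V_ov = 0.51 V, so the device is actually in triode.
In triode I_D = k_n[V_ov V_DS − ½ V_DS²] and I_D = (V_DD − V_DS)/R_D. Equating: 174 V_DS² − 178.8 V_DS + 12.3 = 0, giving V_DS = 0.0742 V (the root below V_ov).
I_D = (12.3 − 0.0742) / 45.2 = 0.27 mA.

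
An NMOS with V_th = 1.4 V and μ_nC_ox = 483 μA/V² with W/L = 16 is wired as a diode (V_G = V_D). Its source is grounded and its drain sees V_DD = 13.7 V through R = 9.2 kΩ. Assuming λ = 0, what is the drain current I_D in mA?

I_D = 1.27 mA

With gate tied to drain, V_GS = V_DS ≥ V_GS − V_th, so the device is in saturation.
k_n = μ_nC_ox · (W/L) = 7.728 mA/V².
KCL at the drain: ½ k_n (V_GS − V_th)² = (V_DD − V_GS)/R.
Let x = V_GS − 1.4. Then 35.5 x² + x − 12.3 = 0, giving x = 0.574 V (positive root), so V_GS = 1.97 V.
I_D = (V_DD − V_GS)/R = (13.7 − 1.97) / 9.2 = 1.27 mA.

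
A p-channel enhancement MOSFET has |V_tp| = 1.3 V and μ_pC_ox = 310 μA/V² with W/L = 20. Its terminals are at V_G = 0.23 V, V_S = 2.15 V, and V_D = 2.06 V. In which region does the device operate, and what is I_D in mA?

Triode; I_D = 0.321 mA

V_SG = V_S − V_G = 2.15 − 0.23 = 1.92 V; V_SD = V_S − V_D = 2.15 − 2.06 = 0.09 V.
k_p = μ_pC_ox · (W/L) = 6.2 mA/V².
V_ov = V_SG − |V_tp| = 1.92 − 1.3 = 0.62 V.
Since V_SD = 0.09 V < V_ov = 0.62 V, the device is in the triode region.
I_D = k_p [V_ov · V_SD − ½ V_SD²] = 6.2 × [0.62 × 0.09 − 0.5 × 0.09²] = 0.321 mA.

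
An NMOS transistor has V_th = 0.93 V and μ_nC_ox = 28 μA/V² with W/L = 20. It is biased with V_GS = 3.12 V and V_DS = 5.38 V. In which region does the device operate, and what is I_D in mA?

Saturation; I_D = 1.34 mA

k_n = μ_nC_ox · (W/L) = 0.56 mA/V².
V_ov = V_GS − V_th = 3.12 − 0.93 = 2.19 V.
Since V_DS = 5.38 V ≥ V_ov = 2.19 V, the device is in saturation.
I_D = ½ k_n V_ov² = 0.5 × 0.56 × 2.19² = 1.34 mA.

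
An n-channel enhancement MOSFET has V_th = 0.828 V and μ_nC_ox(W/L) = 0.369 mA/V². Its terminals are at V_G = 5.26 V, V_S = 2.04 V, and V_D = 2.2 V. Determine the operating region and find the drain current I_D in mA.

Triode; I_D = 0.137 mA

V_GS = V_G − V_S = 5.26 − 2.04 = 3.22 V; V_DS = V_D − V_S = 2.2 − 2.04 = 0.16 V.
V_ov = V_GS − V_th = 3.22 − 0.828 = 2.39 V.
Since V_DS = 0.16 V < V_ov = 2.39 V, the device is in the triode region.
I_D = k_n [V_ov · V_DS − ½ V_DS²] = 0.369 × [2.39 × 0.16 − 0.5 × 0.16²] = 0.137 mA.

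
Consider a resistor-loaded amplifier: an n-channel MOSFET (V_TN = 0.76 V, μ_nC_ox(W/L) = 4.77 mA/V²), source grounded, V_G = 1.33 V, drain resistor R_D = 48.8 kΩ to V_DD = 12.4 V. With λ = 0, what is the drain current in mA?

I_D = 0.252 mA

V_GS = V_G = 1.33 V, so V_ov = 1.33 − 0.76 = 0.57 V.
Assume saturation: I_D = ½ k_n V_ov² = 0.5 × 4.77 × 0.57² = 0.775 mA, giving V_DS = V_DD − I_D R_D = 12.4 − 0.775 × 48.8 = -25.4 V.
But -25.4 V < V_ov = 0.57 V, so the device is actually in triode.
In triode I_D = k_n[V_ov V_DS − ½ V_DS²] and I_D = (V_DD − V_DS)/R_D. Equating: 116 V_DS² − 133.7 V_DS + 12.4 = 0, giving V_DS = 0.102 V (the root below V_ov).
I_D = (12.4 − 0.102) / 48.8 = 0.252 mA.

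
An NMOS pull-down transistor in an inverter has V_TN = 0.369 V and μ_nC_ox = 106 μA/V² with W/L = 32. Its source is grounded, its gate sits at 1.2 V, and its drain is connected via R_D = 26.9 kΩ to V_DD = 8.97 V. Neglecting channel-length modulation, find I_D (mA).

I_D = 0.329 mA

V_GS = V_G = 1.2 V, so V_ov = 1.2 − 0.369 = 0.831 V.
k_n = μ_nC_ox · (W/L) = 3.392 mA/V².
Assume saturation: I_D = ½ k_n V_ov² = 0.5 × 3.392 × 0.831² = 1.17 mA, giving V_DS = V_DD − I_D R_D = 8.97 − 1.17 × 26.9 = -22.5 V.
But -22.5 V < V_ov = 0.831 V, so the device is actually in triode.
In triode I_D = k_n[V_ov V_DS − ½ V_DS²] and I_D = (V_DD − V_DS)/R_D. Equating: 45.6 V_DS² − 76.82 V_DS + 8.97 = 0, giving V_DS = 0.126 V (the root below V_ov).
I_D = (8.97 − 0.126) / 26.9 = 0.329 mA.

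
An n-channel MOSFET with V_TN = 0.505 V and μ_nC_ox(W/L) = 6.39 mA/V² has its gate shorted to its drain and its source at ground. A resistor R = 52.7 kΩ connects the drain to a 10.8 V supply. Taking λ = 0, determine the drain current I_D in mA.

I_D = 0.191 mA

With gate tied to drain, V_GS = V_DS ≥ V_GS − V_TN, so the device is in saturation.
KCL at the drain: ½ k_n (V_GS − V_TN)² = (V_DD − V_GS)/R.
Let x = V_GS − 0.505. Then 168 x² + x − 10.29 = 0, giving x = 0.244 V (positive root), so V_GS = 0.749 V.
I_D = (V_DD − V_GS)/R = (10.8 − 0.749) / 52.7 = 0.191 mA.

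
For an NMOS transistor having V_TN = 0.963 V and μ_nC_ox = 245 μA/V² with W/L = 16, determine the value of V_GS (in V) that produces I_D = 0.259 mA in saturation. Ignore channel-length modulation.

k_n = μ_nC_ox · (W/L) = 3.92 mA/V².
In saturation I_D = ½ k_n (V_GS − V_TN)², so V_GS − V_TN = √(2 I_D / k_n) = √(2 × 0.259 / 3.92) = 0.364 V.
V_GS = 0.963 + 0.364 = 1.33 V.

V_GS = 1.33 V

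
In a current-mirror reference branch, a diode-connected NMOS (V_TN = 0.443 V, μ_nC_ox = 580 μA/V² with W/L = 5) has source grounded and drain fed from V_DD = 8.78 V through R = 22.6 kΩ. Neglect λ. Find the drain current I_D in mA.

With gate tied to drain, V_GS = V_DS ≥ V_GS − V_TN, so the device is in saturation.
k_n = μ_nC_ox · (W/L) = 2.9 mA/V².
KCL at the drain: ½ k_n (V_GS − V_TN)² = (V_DD − V_GS)/R.
Let x = V_GS − 0.443. Then 32.8 x² + x − 8.337 = 0, giving x = 0.489 V (positive root), so V_GS = 0.932 V.
I_D = (V_DD − V_GS)/R = (8.78 − 0.932) / 22.6 = 0.347 mA.

I_D = 0.347 mA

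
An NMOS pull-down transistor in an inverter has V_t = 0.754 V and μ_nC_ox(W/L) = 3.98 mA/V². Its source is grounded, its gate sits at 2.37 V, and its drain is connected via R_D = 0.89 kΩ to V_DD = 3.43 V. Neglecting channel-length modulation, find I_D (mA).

I_D = 3.17 mA

V_GS = V_G = 2.37 V, so V_ov = 2.37 − 0.754 = 1.62 V.
Assume saturation: I_D = ½ k_n V_ov² = 0.5 × 3.98 × 1.62² = 5.2 mA, giving V_DS = V_DD − I_D R_D = 3.43 − 5.2 × 0.89 = -1.2 V.
But -1.2 V < V_ov = 1.62 V, so the device is actually in triode.
In triode I_D = k_n[V_ov V_DS − ½ V_DS²] and I_D = (V_DD − V_DS)/R_D. Equating: 1.77 V_DS² − 6.724 V_DS + 3.43 = 0, giving V_DS = 0.607 V (the root below V_ov).
I_D = (3.43 − 0.607) / 0.89 = 3.17 mA.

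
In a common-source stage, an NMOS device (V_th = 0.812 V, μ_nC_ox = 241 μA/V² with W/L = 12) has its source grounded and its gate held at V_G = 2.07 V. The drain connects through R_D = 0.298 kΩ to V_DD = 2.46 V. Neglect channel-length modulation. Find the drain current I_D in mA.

I_D = 2.29 mA

V_GS = V_G = 2.07 V, so V_ov = 2.07 − 0.812 = 1.26 V.
k_n = μ_nC_ox · (W/L) = 2.892 mA/V².
Assume saturation: I_D = ½ k_n V_ov² = 0.5 × 2.892 × 1.26² = 2.29 mA, giving V_DS = V_DD − I_D R_D = 2.46 − 2.29 × 0.298 = 1.78 V.
V_DS = 1.78 V ≥ V_ov = 1.26 V, confirming saturation.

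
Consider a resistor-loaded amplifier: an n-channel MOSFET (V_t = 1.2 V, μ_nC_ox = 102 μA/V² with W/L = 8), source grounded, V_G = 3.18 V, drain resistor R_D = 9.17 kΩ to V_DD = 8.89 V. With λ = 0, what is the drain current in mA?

I_D = 0.897 mA

V_GS = V_G = 3.18 V, so V_ov = 3.18 − 1.2 = 1.98 V.
k_n = μ_nC_ox · (W/L) = 0.816 mA/V².
Assume saturation: I_D = ½ k_n V_ov² = 0.5 × 0.816 × 1.98² = 1.6 mA, giving V_DS = V_DD − I_D R_D = 8.89 − 1.6 × 9.17 = -5.78 V.
But -5.78 V < V_ov = 1.98 V, so the device is actually in triode.
In triode I_D = k_n[V_ov V_DS − ½ V_DS²] and I_D = (V_DD − V_DS)/R_D. Equating: 3.74 V_DS² − 15.82 V_DS + 8.89 = 0, giving V_DS = 0.667 V (the root below V_ov).
I_D = (8.89 − 0.667) / 9.17 = 0.897 mA.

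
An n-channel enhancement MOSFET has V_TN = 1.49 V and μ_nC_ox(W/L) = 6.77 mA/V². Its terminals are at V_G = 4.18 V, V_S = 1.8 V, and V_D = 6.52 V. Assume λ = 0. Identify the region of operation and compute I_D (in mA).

V_GS = V_G − V_S = 4.18 − 1.8 = 2.38 V; V_DS = V_D − V_S = 6.52 − 1.8 = 4.72 V.
V_ov = V_GS − V_TN = 2.38 − 1.49 = 0.89 V.
Since V_DS = 4.72 V ≥ V_ov = 0.89 V, the device is in saturation.
I_D = ½ k_n V_ov² = 0.5 × 6.77 × 0.89² = 2.68 mA.

Saturation; I_D = 2.68 mA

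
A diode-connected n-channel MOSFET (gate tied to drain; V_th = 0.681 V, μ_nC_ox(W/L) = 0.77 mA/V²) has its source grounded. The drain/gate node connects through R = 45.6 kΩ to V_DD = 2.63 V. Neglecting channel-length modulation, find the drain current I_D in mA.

I_D = 0.0360 mA

With gate tied to drain, V_GS = V_DS ≥ V_GS − V_th, so the device is in saturation.
KCL at the drain: ½ k_n (V_GS − V_th)² = (V_DD − V_GS)/R.
Let x = V_GS − 0.681. Then 17.6 x² + x − 1.949 = 0, giving x = 0.306 V (positive root), so V_GS = 0.987 V.
I_D = (V_DD − V_GS)/R = (2.63 − 0.987) / 45.6 = 0.036 mA.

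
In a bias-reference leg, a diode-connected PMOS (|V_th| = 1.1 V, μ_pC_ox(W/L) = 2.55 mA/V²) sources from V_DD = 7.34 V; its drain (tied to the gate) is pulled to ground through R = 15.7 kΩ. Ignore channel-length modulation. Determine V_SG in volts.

V_SG = 1.63 V

With gate tied to drain, V_SG = V_SD ≥ V_SG − |V_th|, so the device is in saturation.
KCL at the drain: ½ k_p (V_SG − |V_th|)² = (V_DD − V_SG)/R.
Let x = V_SG − 1.1. Then 20 x² + x − 6.24 = 0, giving x = 0.534 V (positive root), so V_SG = 1.63 V.
I_D = (V_DD − V_SG)/R = (7.34 − 1.63) / 15.7 = 0.363 mA.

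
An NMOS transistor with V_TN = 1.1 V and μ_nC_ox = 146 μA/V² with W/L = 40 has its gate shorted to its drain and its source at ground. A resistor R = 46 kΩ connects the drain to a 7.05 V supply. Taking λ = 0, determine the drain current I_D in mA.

I_D = 0.125 mA

With gate tied to drain, V_GS = V_DS ≥ V_GS − V_TN, so the device is in saturation.
k_n = μ_nC_ox · (W/L) = 5.84 mA/V².
KCL at the drain: ½ k_n (V_GS − V_TN)² = (V_DD − V_GS)/R.
Let x = V_GS − 1.1. Then 134 x² + x − 5.95 = 0, giving x = 0.207 V (positive root), so V_GS = 1.31 V.
I_D = (V_DD − V_GS)/R = (7.05 − 1.31) / 46 = 0.125 mA.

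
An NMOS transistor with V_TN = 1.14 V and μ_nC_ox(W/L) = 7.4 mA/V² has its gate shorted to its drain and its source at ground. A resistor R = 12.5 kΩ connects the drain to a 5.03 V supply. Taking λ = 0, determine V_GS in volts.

V_GS = 1.42 V

With gate tied to drain, V_GS = V_DS ≥ V_GS − V_TN, so the device is in saturation.
KCL at the drain: ½ k_n (V_GS − V_TN)² = (V_DD − V_GS)/R.
Let x = V_GS − 1.14. Then 46.2 x² + x − 3.89 = 0, giving x = 0.279 V (positive root), so V_GS = 1.42 V.
I_D = (V_DD − V_GS)/R = (5.03 − 1.42) / 12.5 = 0.289 mA.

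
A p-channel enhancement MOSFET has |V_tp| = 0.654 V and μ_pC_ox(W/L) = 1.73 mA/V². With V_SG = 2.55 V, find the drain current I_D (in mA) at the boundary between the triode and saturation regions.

I_D = 3.11 mA

At the boundary V_SD = V_ov = V_SG − |V_tp| = 2.55 − 0.654 = 1.9 V.
I_D = ½ k_p V_ov² = 0.5 × 1.73 × 1.9² = 3.11 mA.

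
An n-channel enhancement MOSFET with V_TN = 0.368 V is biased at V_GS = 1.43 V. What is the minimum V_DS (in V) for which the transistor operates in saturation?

V_DS,sat = 1.06 V

The boundary between triode and saturation is V_DS = V_GS − V_TN = V_ov.
V_ov = 1.43 − 0.368 = 1.06 V.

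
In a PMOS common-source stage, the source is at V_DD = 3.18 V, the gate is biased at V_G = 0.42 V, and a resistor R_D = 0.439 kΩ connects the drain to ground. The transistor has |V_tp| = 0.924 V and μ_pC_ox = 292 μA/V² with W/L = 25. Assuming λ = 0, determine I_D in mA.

I_D = 6.04 mA

V_SG = V_DD − V_G = 3.18 − 0.42 = 2.76 V, so V_ov = 2.76 − 0.924 = 1.84 V.
k_p = μ_pC_ox · (W/L) = 7.3 mA/V².
Assume saturation: I_D = ½ k_p V_ov² = 0.5 × 7.3 × 1.84² = 12.3 mA, giving V_SD = V_DD − I_D R_D = 3.18 − 12.3 × 0.439 = -2.22 V.
But -2.22 V < V_ov = 1.84 V, so the device is actually in triode.
In triode I_D = k_p[V_ov V_SD − ½ V_SD²] and I_D = (V_DD − V_SD)/R_D. Equating: 1.6 V_SD² − 6.884 V_SD + 3.18 = 0, giving V_SD = 0.526 V (the root below V_ov).
I_D = (3.18 − 0.526) / 0.439 = 6.04 mA.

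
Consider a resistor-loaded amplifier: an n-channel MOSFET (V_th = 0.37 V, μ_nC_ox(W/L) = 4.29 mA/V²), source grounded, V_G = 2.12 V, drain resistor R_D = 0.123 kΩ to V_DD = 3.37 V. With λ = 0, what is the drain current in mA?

V_GS = V_G = 2.12 V, so V_ov = 2.12 − 0.37 = 1.75 V.
Assume saturation: I_D = ½ k_n V_ov² = 0.5 × 4.29 × 1.75² = 6.57 mA, giving V_DS = V_DD − I_D R_D = 3.37 − 6.57 × 0.123 = 2.56 V.
V_DS = 2.56 V ≥ V_ov = 1.75 V, confirming saturation.

I_D = 6.57 mA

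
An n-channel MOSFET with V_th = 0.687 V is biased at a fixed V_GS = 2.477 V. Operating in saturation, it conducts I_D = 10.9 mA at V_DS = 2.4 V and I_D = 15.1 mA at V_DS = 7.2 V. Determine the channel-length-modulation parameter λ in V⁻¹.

λ = 0.0994 V⁻¹

With V_GS fixed, I_D ∝ (1 + λ V_DS) in saturation, so I_D2/I_D1 = (1 + λ V_DS2)/(1 + λ V_DS1).
15.1/10.9 = 1.385 = (1 + 7.2 λ)/(1 + 2.4 λ).
Solving: λ (I_D1 V_DS2 − I_D2 V_DS1) = I_D2 − I_D1, so λ = (15.1 − 10.9) / (10.9 × 7.2 − 15.1 × 2.4) = 4.2 / 42.2 = 0.0994 V⁻¹.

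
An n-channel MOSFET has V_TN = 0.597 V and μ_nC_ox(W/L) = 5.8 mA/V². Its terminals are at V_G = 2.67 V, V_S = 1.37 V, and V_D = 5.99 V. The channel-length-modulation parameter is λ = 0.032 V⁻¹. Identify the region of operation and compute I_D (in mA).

Saturation; I_D = 1.65 mA

V_GS = V_G − V_S = 2.67 − 1.37 = 1.3 V; V_DS = V_D − V_S = 5.99 − 1.37 = 4.62 V.
V_ov = V_GS − V_TN = 1.3 − 0.597 = 0.703 V.
Since V_DS = 4.62 V ≥ V_ov = 0.703 V, the device is in saturation.
I_D = ½ k_n V_ov² (1 + λ V_DS) = 0.5 × 5.8 × 0.703² × (1 + 0.032 × 4.62) = 1.65 mA.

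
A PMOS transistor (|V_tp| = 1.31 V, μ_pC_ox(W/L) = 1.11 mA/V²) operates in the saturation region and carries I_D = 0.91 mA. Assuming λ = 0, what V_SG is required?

In saturation I_D = ½ k_p (V_SG − |V_tp|)², so V_SG − |V_tp| = √(2 I_D / k_p) = √(2 × 0.91 / 1.11) = 1.28 V.
V_SG = 1.31 + 1.28 = 2.59 V.

V_SG = 2.59 V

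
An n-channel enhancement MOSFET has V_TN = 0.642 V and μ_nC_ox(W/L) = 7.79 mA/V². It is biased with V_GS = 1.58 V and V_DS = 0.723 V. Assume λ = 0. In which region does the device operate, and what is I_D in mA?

V_ov = V_GS − V_TN = 1.58 − 0.642 = 0.938 V.
Since V_DS = 0.723 V < V_ov = 0.938 V, the device is in the triode region.
I_D = k_n [V_ov · V_DS − ½ V_DS²] = 7.79 × [0.938 × 0.723 − 0.5 × 0.723²] = 3.25 mA.

Triode; I_D = 3.25 mA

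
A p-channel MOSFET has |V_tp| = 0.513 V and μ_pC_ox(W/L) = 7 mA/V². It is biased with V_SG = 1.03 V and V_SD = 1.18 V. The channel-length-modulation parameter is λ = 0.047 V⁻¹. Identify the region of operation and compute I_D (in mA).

V_ov = V_SG − |V_tp| = 1.03 − 0.513 = 0.517 V.
Since V_SD = 1.18 V ≥ V_ov = 0.517 V, the device is in saturation.
I_D = ½ k_p V_ov² (1 + λ V_SD) = 0.5 × 7 × 0.517² × (1 + 0.047 × 1.18) = 0.987 mA.

Saturation; I_D = 0.987 mA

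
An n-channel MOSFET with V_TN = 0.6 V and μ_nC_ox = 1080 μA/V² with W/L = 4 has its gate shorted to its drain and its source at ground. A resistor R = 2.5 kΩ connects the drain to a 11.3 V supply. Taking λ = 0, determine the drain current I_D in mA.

I_D = 3.75 mA

With gate tied to drain, V_GS = V_DS ≥ V_GS − V_TN, so the device is in saturation.
k_n = μ_nC_ox · (W/L) = 4.32 mA/V².
KCL at the drain: ½ k_n (V_GS − V_TN)² = (V_DD − V_GS)/R.
Let x = V_GS − 0.6. Then 5.4 x² + x − 10.7 = 0, giving x = 1.32 V (positive root), so V_GS = 1.92 V.
I_D = (V_DD − V_GS)/R = (11.3 − 1.92) / 2.5 = 3.75 mA.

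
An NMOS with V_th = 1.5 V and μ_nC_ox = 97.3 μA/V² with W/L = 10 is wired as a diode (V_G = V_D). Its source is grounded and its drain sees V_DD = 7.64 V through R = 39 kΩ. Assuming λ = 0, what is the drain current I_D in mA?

I_D = 0.144 mA

With gate tied to drain, V_GS = V_DS ≥ V_GS − V_th, so the device is in saturation.
k_n = μ_nC_ox · (W/L) = 0.973 mA/V².
KCL at the drain: ½ k_n (V_GS − V_th)² = (V_DD − V_GS)/R.
Let x = V_GS − 1.5. Then 19 x² + x − 6.14 = 0, giving x = 0.543 V (positive root), so V_GS = 2.04 V.
I_D = (V_DD − V_GS)/R = (7.64 − 2.04) / 39 = 0.144 mA.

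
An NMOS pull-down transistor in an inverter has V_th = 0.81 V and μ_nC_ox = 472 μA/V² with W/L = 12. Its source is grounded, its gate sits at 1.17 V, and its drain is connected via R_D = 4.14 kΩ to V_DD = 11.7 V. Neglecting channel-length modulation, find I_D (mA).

V_GS = V_G = 1.17 V, so V_ov = 1.17 − 0.81 = 0.36 V.
k_n = μ_nC_ox · (W/L) = 5.664 mA/V².
Assume saturation: I_D = ½ k_n V_ov² = 0.5 × 5.664 × 0.36² = 0.367 mA, giving V_DS = V_DD − I_D R_D = 11.7 − 0.367 × 4.14 = 10.2 V.
V_DS = 10.2 V ≥ V_ov = 0.36 V, confirming saturation.

I_D = 0.367 mA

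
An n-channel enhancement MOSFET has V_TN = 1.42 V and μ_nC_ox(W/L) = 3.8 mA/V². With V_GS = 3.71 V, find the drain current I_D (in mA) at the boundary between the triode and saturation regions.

At the boundary V_DS = V_ov = V_GS − V_TN = 3.71 − 1.42 = 2.29 V.
I_D = ½ k_n V_ov² = 0.5 × 3.8 × 2.29² = 9.96 mA.

I_D = 9.96 mA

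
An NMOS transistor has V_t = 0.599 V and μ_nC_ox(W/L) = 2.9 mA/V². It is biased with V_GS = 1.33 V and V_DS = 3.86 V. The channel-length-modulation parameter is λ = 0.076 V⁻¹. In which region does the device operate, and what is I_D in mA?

Saturation; I_D = 1.00 mA

V_ov = V_GS − V_t = 1.33 − 0.599 = 0.731 V.
Since V_DS = 3.86 V ≥ V_ov = 0.731 V, the device is in saturation.
I_D = ½ k_n V_ov² (1 + λ V_DS) = 0.5 × 2.9 × 0.731² × (1 + 0.076 × 3.86) = 1 mA.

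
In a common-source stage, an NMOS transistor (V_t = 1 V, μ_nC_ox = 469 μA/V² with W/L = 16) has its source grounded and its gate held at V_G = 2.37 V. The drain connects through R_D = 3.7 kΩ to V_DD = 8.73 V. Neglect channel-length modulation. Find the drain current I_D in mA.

I_D = 2.29 mA

V_GS = V_G = 2.37 V, so V_ov = 2.37 − 1 = 1.37 V.
k_n = μ_nC_ox · (W/L) = 7.504 mA/V².
Assume saturation: I_D = ½ k_n V_ov² = 0.5 × 7.504 × 1.37² = 7.04 mA, giving V_DS = V_DD − I_D R_D = 8.73 − 7.04 × 3.7 = -17.3 V.
But -17.3 V < V_ov = 1.37 V, so the device is actually in triode.
In triode I_D = k_n[V_ov V_DS − ½ V_DS²] and I_D = (V_DD − V_DS)/R_D. Equating: 13.9 V_DS² − 39.04 V_DS + 8.73 = 0, giving V_DS = 0.245 V (the root below V_ov).
I_D = (8.73 − 0.245) / 3.7 = 2.29 mA.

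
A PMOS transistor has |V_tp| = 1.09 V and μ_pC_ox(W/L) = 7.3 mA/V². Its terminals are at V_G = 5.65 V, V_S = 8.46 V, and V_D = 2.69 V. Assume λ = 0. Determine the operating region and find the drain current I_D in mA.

Saturation; I_D = 10.8 mA

V_SG = V_S − V_G = 8.46 − 5.65 = 2.81 V; V_SD = V_S − V_D = 8.46 − 2.69 = 5.77 V.
V_ov = V_SG − |V_tp| = 2.81 − 1.09 = 1.72 V.
Since V_SD = 5.77 V ≥ V_ov = 1.72 V, the device is in saturation.
I_D = ½ k_p V_ov² = 0.5 × 7.3 × 1.72² = 10.8 mA.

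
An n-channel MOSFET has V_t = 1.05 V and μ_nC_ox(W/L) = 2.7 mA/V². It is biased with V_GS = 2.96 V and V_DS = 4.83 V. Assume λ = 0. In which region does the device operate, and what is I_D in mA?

V_ov = V_GS − V_t = 2.96 − 1.05 = 1.91 V.
Since V_DS = 4.83 V ≥ V_ov = 1.91 V, the device is in saturation.
I_D = ½ k_n V_ov² = 0.5 × 2.7 × 1.91² = 4.92 mA.

Saturation; I_D = 4.92 mA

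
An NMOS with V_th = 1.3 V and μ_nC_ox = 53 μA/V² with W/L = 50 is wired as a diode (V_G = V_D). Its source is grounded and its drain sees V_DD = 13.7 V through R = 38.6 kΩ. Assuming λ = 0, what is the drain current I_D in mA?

With gate tied to drain, V_GS = V_DS ≥ V_GS − V_th, so the device is in saturation.
k_n = μ_nC_ox · (W/L) = 2.65 mA/V².
KCL at the drain: ½ k_n (V_GS − V_th)² = (V_DD − V_GS)/R.
Let x = V_GS − 1.3. Then 51.1 x² + x − 12.4 = 0, giving x = 0.483 V (positive root), so V_GS = 1.78 V.
I_D = (V_DD − V_GS)/R = (13.7 − 1.78) / 38.6 = 0.309 mA.

I_D = 0.309 mA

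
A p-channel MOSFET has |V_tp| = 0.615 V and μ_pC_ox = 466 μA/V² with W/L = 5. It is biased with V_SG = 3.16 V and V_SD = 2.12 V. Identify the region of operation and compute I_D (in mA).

k_p = μ_pC_ox · (W/L) = 2.33 mA/V².
V_ov = V_SG − |V_tp| = 3.16 − 0.615 = 2.54 V.
Since V_SD = 2.12 V < V_ov = 2.54 V, the device is in the triode region.
I_D = k_p [V_ov · V_SD − ½ V_SD²] = 2.33 × [2.54 × 2.12 − 0.5 × 2.12²] = 7.34 mA.

Triode; I_D = 7.34 mA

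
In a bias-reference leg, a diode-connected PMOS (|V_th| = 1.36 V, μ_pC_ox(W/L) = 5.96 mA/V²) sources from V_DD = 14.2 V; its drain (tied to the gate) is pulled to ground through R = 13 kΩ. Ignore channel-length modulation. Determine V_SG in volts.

V_SG = 1.92 V

With gate tied to drain, V_SG = V_SD ≥ V_SG − |V_th|, so the device is in saturation.
KCL at the drain: ½ k_p (V_SG − |V_th|)² = (V_DD − V_SG)/R.
Let x = V_SG − 1.36. Then 38.7 x² + x − 12.84 = 0, giving x = 0.563 V (positive root), so V_SG = 1.92 V.
I_D = (V_DD − V_SG)/R = (14.2 − 1.92) / 13 = 0.944 mA.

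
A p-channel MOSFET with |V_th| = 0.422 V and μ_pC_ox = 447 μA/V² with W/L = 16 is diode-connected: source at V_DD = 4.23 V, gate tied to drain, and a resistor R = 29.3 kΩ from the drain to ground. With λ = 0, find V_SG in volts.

V_SG = 0.608 V

With gate tied to drain, V_SG = V_SD ≥ V_SG − |V_th|, so the device is in saturation.
k_p = μ_pC_ox · (W/L) = 7.152 mA/V².
KCL at the drain: ½ k_p (V_SG − |V_th|)² = (V_DD − V_SG)/R.
Let x = V_SG − 0.422. Then 105 x² + x − 3.808 = 0, giving x = 0.186 V (positive root), so V_SG = 0.608 V.
I_D = (V_DD − V_SG)/R = (4.23 − 0.608) / 29.3 = 0.124 mA.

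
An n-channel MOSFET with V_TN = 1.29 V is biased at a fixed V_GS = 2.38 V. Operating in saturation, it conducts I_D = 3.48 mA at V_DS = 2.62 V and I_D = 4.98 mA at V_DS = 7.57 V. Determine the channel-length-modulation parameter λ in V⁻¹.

With V_GS fixed, I_D ∝ (1 + λ V_DS) in saturation, so I_D2/I_D1 = (1 + λ V_DS2)/(1 + λ V_DS1).
4.98/3.48 = 1.431 = (1 + 7.57 λ)/(1 + 2.62 λ).
Solving: λ (I_D1 V_DS2 − I_D2 V_DS1) = I_D2 − I_D1, so λ = (4.98 − 3.48) / (3.48 × 7.57 − 4.98 × 2.62) = 1.5 / 13.3 = 0.113 V⁻¹.

λ = 0.113 V⁻¹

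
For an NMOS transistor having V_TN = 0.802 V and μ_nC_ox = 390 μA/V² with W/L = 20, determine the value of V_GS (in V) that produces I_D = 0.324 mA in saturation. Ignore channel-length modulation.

V_GS = 1.09 V

k_n = μ_nC_ox · (W/L) = 7.8 mA/V².
In saturation I_D = ½ k_n (V_GS − V_TN)², so V_GS − V_TN = √(2 I_D / k_n) = √(2 × 0.324 / 7.8) = 0.288 V.
V_GS = 0.802 + 0.288 = 1.09 V.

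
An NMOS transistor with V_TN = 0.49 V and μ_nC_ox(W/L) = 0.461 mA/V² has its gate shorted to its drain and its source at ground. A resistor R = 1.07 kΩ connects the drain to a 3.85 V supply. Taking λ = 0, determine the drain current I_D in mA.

With gate tied to drain, V_GS = V_DS ≥ V_GS − V_TN, so the device is in saturation.
KCL at the drain: ½ k_n (V_GS − V_TN)² = (V_DD − V_GS)/R.
Let x = V_GS − 0.49. Then 0.247 x² + x − 3.36 = 0, giving x = 2.18 V (positive root), so V_GS = 2.67 V.
I_D = (V_DD − V_GS)/R = (3.85 − 2.67) / 1.07 = 1.1 mA.

I_D = 1.10 mA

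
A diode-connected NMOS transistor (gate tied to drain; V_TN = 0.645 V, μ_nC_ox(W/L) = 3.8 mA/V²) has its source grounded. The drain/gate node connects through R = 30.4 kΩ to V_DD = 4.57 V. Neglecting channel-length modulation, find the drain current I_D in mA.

I_D = 0.121 mA

With gate tied to drain, V_GS = V_DS ≥ V_GS − V_TN, so the device is in saturation.
KCL at the drain: ½ k_n (V_GS − V_TN)² = (V_DD − V_GS)/R.
Let x = V_GS − 0.645. Then 57.8 x² + x − 3.925 = 0, giving x = 0.252 V (positive root), so V_GS = 0.897 V.
I_D = (V_DD − V_GS)/R = (4.57 − 0.897) / 30.4 = 0.121 mA.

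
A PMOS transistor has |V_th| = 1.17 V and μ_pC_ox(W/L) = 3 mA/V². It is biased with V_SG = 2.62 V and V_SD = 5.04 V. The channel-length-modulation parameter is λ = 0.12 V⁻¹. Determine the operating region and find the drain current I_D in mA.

V_ov = V_SG − |V_th| = 2.62 − 1.17 = 1.45 V.
Since V_SD = 5.04 V ≥ V_ov = 1.45 V, the device is in saturation.
I_D = ½ k_p V_ov² (1 + λ V_SD) = 0.5 × 3 × 1.45² × (1 + 0.12 × 5.04) = 5.06 mA.

Saturation; I_D = 5.06 mA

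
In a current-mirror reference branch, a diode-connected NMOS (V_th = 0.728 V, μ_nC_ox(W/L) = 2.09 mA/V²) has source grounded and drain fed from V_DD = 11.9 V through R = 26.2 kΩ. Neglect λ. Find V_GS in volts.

V_GS = 1.35 V

With gate tied to drain, V_GS = V_DS ≥ V_GS − V_th, so the device is in saturation.
KCL at the drain: ½ k_n (V_GS − V_th)² = (V_DD − V_GS)/R.
Let x = V_GS − 0.728. Then 27.4 x² + x − 11.17 = 0, giving x = 0.621 V (positive root), so V_GS = 1.35 V.
I_D = (V_DD − V_GS)/R = (11.9 − 1.35) / 26.2 = 0.403 mA.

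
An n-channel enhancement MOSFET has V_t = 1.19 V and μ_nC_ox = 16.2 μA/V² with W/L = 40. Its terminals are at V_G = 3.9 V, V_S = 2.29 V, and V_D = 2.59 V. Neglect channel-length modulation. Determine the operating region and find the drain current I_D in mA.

Triode; I_D = 0.0525 mA

V_GS = V_G − V_S = 3.9 − 2.29 = 1.61 V; V_DS = V_D − V_S = 2.59 − 2.29 = 0.3 V.
k_n = μ_nC_ox · (W/L) = 0.648 mA/V².
V_ov = V_GS − V_t = 1.61 − 1.19 = 0.42 V.
Since V_DS = 0.3 V < V_ov = 0.42 V, the device is in the triode region.
I_D = k_n [V_ov · V_DS − ½ V_DS²] = 0.648 × [0.42 × 0.3 − 0.5 × 0.3²] = 0.0525 mA.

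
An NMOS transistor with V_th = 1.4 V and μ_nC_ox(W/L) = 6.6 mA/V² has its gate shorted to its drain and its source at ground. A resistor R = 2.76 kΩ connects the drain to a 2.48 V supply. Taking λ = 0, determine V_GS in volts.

V_GS = 1.69 V

With gate tied to drain, V_GS = V_DS ≥ V_GS − V_th, so the device is in saturation.
KCL at the drain: ½ k_n (V_GS − V_th)² = (V_DD − V_GS)/R.
Let x = V_GS − 1.4. Then 9.11 x² + x − 1.08 = 0, giving x = 0.294 V (positive root), so V_GS = 1.69 V.
I_D = (V_DD − V_GS)/R = (2.48 − 1.69) / 2.76 = 0.285 mA.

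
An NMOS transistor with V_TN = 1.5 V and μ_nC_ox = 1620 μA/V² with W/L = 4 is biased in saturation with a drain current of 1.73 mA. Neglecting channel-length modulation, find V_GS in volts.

V_GS = 2.23 V

k_n = μ_nC_ox · (W/L) = 6.48 mA/V².
In saturation I_D = ½ k_n (V_GS − V_TN)², so V_GS − V_TN = √(2 I_D / k_n) = √(2 × 1.73 / 6.48) = 0.731 V.
V_GS = 1.5 + 0.731 = 2.23 V.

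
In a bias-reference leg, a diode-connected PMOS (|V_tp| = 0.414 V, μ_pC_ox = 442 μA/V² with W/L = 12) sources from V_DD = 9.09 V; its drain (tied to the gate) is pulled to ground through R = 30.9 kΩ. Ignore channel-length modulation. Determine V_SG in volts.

With gate tied to drain, V_SG = V_SD ≥ V_SG − |V_tp|, so the device is in saturation.
k_p = μ_pC_ox · (W/L) = 5.304 mA/V².
KCL at the drain: ½ k_p (V_SG − |V_tp|)² = (V_DD − V_SG)/R.
Let x = V_SG − 0.414. Then 81.9 x² + x − 8.676 = 0, giving x = 0.319 V (positive root), so V_SG = 0.733 V.
I_D = (V_DD − V_SG)/R = (9.09 − 0.733) / 30.9 = 0.27 mA.

V_SG = 0.733 V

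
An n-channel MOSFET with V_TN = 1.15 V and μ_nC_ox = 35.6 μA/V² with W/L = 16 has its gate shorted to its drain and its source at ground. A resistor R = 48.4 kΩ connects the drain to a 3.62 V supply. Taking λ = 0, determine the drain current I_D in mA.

With gate tied to drain, V_GS = V_DS ≥ V_GS − V_TN, so the device is in saturation.
k_n = μ_nC_ox · (W/L) = 0.5696 mA/V².
KCL at the drain: ½ k_n (V_GS − V_TN)² = (V_DD − V_GS)/R.
Let x = V_GS − 1.15. Then 13.8 x² + x − 2.47 = 0, giving x = 0.389 V (positive root), so V_GS = 1.54 V.
I_D = (V_DD − V_GS)/R = (3.62 − 1.54) / 48.4 = 0.043 mA.

I_D = 0.0430 mA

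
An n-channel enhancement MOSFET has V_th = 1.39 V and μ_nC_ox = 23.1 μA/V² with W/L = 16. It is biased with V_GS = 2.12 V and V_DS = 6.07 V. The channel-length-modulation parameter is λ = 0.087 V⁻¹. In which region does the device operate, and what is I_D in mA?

k_n = μ_nC_ox · (W/L) = 0.3696 mA/V².
V_ov = V_GS − V_th = 2.12 − 1.39 = 0.73 V.
Since V_DS = 6.07 V ≥ V_ov = 0.73 V, the device is in saturation.
I_D = ½ k_n V_ov² (1 + λ V_DS) = 0.5 × 0.3696 × 0.73² × (1 + 0.087 × 6.07) = 0.15 mA.

Saturation; I_D = 0.150 mA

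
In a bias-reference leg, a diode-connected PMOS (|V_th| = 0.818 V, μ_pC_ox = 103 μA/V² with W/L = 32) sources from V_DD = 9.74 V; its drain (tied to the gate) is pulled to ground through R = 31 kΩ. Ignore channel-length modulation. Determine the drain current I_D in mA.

With gate tied to drain, V_SG = V_SD ≥ V_SG − |V_th|, so the device is in saturation.
k_p = μ_pC_ox · (W/L) = 3.296 mA/V².
KCL at the drain: ½ k_p (V_SG − |V_th|)² = (V_DD − V_SG)/R.
Let x = V_SG − 0.818. Then 51.1 x² + x − 8.922 = 0, giving x = 0.408 V (positive root), so V_SG = 1.23 V.
I_D = (V_DD − V_SG)/R = (9.74 − 1.23) / 31 = 0.275 mA.

I_D = 0.275 mA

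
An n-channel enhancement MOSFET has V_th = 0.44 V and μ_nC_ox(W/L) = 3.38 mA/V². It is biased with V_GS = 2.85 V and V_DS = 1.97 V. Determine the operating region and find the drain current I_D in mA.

V_ov = V_GS − V_th = 2.85 − 0.44 = 2.41 V.
Since V_DS = 1.97 V < V_ov = 2.41 V, the device is in the triode region.
I_D = k_n [V_ov · V_DS − ½ V_DS²] = 3.38 × [2.41 × 1.97 − 0.5 × 1.97²] = 9.49 mA.

Triode; I_D = 9.49 mA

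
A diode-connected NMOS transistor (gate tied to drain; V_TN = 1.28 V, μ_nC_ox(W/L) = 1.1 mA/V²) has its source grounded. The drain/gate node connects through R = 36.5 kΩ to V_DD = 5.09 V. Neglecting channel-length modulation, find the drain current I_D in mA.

With gate tied to drain, V_GS = V_DS ≥ V_GS − V_TN, so the device is in saturation.
KCL at the drain: ½ k_n (V_GS − V_TN)² = (V_DD − V_GS)/R.
Let x = V_GS − 1.28. Then 20.1 x² + x − 3.81 = 0, giving x = 0.411 V (positive root), so V_GS = 1.69 V.
I_D = (V_DD − V_GS)/R = (5.09 − 1.69) / 36.5 = 0.0931 mA.

I_D = 0.0931 mA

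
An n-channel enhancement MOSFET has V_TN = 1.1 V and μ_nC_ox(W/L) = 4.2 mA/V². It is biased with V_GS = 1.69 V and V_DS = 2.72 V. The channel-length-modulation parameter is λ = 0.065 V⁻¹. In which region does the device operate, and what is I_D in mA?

V_ov = V_GS − V_TN = 1.69 − 1.1 = 0.59 V.
Since V_DS = 2.72 V ≥ V_ov = 0.59 V, the device is in saturation.
I_D = ½ k_n V_ov² (1 + λ V_DS) = 0.5 × 4.2 × 0.59² × (1 + 0.065 × 2.72) = 0.86 mA.

Saturation; I_D = 0.860 mA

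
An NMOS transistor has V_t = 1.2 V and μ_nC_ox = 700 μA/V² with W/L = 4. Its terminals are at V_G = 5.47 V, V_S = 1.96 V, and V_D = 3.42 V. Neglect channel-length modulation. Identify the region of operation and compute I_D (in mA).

Triode; I_D = 6.46 mA

V_GS = V_G − V_S = 5.47 − 1.96 = 3.51 V; V_DS = V_D − V_S = 3.42 − 1.96 = 1.46 V.
k_n = μ_nC_ox · (W/L) = 2.8 mA/V².
V_ov = V_GS − V_t = 3.51 − 1.2 = 2.31 V.
Since V_DS = 1.46 V < V_ov = 2.31 V, the device is in the triode region.
I_D = k_n [V_ov · V_DS − ½ V_DS²] = 2.8 × [2.31 × 1.46 − 0.5 × 1.46²] = 6.46 mA.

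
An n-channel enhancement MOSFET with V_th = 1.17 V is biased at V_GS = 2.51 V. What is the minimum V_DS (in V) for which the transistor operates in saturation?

The boundary between triode and saturation is V_DS = V_GS − V_th = V_ov.
V_ov = 2.51 − 1.17 = 1.34 V.

V_DS,sat = 1.34 V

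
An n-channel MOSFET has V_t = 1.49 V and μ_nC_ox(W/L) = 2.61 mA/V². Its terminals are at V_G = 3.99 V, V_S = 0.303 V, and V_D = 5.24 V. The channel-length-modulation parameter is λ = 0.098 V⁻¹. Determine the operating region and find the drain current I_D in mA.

Saturation; I_D = 9.35 mA

V_GS = V_G − V_S = 3.99 − 0.303 = 3.69 V; V_DS = V_D − V_S = 5.24 − 0.303 = 4.94 V.
V_ov = V_GS − V_t = 3.69 − 1.49 = 2.2 V.
Since V_DS = 4.94 V ≥ V_ov = 2.2 V, the device is in saturation.
I_D = ½ k_n V_ov² (1 + λ V_DS) = 0.5 × 2.61 × 2.2² × (1 + 0.098 × 4.94) = 9.35 mA.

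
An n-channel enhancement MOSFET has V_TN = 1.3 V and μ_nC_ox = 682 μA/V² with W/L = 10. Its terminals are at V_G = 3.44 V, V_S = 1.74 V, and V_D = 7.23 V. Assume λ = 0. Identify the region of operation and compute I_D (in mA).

Saturation; I_D = 0.546 mA

V_GS = V_G − V_S = 3.44 − 1.74 = 1.7 V; V_DS = V_D − V_S = 7.23 − 1.74 = 5.49 V.
k_n = μ_nC_ox · (W/L) = 6.82 mA/V².
V_ov = V_GS − V_TN = 1.7 − 1.3 = 0.4 V.
Since V_DS = 5.49 V ≥ V_ov = 0.4 V, the device is in saturation.
I_D = ½ k_n V_ov² = 0.5 × 6.82 × 0.4² = 0.546 mA.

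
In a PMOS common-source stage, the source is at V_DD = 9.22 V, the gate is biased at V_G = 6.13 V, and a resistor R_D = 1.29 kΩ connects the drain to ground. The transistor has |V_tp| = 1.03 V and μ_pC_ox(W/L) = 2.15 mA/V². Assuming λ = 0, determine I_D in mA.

I_D = 4.56 mA

V_SG = V_DD − V_G = 9.22 − 6.13 = 3.09 V, so V_ov = 3.09 − 1.03 = 2.06 V.
Assume saturation: I_D = ½ k_p V_ov² = 0.5 × 2.15 × 2.06² = 4.56 mA, giving V_SD = V_DD − I_D R_D = 9.22 − 4.56 × 1.29 = 3.34 V.
V_SD = 3.34 V ≥ V_ov = 2.06 V, confirming saturation.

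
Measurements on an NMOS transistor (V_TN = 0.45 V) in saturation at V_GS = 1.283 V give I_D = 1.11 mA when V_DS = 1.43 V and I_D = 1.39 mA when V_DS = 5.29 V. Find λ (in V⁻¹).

λ = 0.0721 V⁻¹

With V_GS fixed, I_D ∝ (1 + λ V_DS) in saturation, so I_D2/I_D1 = (1 + λ V_DS2)/(1 + λ V_DS1).
1.39/1.11 = 1.252 = (1 + 5.29 λ)/(1 + 1.43 λ).
Solving: λ (I_D1 V_DS2 − I_D2 V_DS1) = I_D2 − I_D1, so λ = (1.39 − 1.11) / (1.11 × 5.29 − 1.39 × 1.43) = 0.28 / 3.88 = 0.0721 V⁻¹.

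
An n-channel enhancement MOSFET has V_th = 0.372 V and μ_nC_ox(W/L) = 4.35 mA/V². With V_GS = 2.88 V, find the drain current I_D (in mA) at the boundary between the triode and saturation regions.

At the boundary V_DS = V_ov = V_GS − V_th = 2.88 − 0.372 = 2.51 V.
I_D = ½ k_n V_ov² = 0.5 × 4.35 × 2.51² = 13.7 mA.

I_D = 13.7 mA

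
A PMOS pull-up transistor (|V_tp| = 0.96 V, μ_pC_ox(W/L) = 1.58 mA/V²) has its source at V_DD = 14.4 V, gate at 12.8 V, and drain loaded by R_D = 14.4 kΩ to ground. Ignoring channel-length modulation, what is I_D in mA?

V_SG = V_DD − V_G = 14.4 − 12.8 = 1.6 V, so V_ov = 1.6 − 0.96 = 0.64 V.
Assume saturation: I_D = ½ k_p V_ov² = 0.5 × 1.58 × 0.64² = 0.324 mA, giving V_SD = V_DD − I_D R_D = 14.4 − 0.324 × 14.4 = 9.74 V.
V_SD = 9.74 V ≥ V_ov = 0.64 V, confirming saturation.

I_D = 0.324 mA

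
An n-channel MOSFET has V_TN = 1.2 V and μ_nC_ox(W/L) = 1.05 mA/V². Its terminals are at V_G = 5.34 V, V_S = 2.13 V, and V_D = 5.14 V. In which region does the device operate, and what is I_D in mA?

Saturation; I_D = 2.12 mA

V_GS = V_G − V_S = 5.34 − 2.13 = 3.21 V; V_DS = V_D − V_S = 5.14 − 2.13 = 3.01 V.
V_ov = V_GS − V_TN = 3.21 − 1.2 = 2.01 V.
Since V_DS = 3.01 V ≥ V_ov = 2.01 V, the device is in saturation.
I_D = ½ k_n V_ov² = 0.5 × 1.05 × 2.01² = 2.12 mA.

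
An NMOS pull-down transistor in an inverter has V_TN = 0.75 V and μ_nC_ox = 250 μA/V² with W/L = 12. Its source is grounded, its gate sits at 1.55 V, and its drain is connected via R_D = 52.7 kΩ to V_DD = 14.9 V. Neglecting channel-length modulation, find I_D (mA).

V_GS = V_G = 1.55 V, so V_ov = 1.55 − 0.75 = 0.8 V.
k_n = μ_nC_ox · (W/L) = 3 mA/V².
Assume saturation: I_D = ½ k_n V_ov² = 0.5 × 3 × 0.8² = 0.96 mA, giving V_DS = V_DD − I_D R_D = 14.9 − 0.96 × 52.7 = -35.7 V.
But -35.7 V < V_ov = 0.8 V, so the device is actually in triode.
In triode I_D = k_n[V_ov V_DS − ½ V_DS²] and I_D = (V_DD − V_DS)/R_D. Equating: 79.1 V_DS² − 127.5 V_DS + 14.9 = 0, giving V_DS = 0.127 V (the root below V_ov).
I_D = (14.9 − 0.127) / 52.7 = 0.28 mA.

I_D = 0.280 mA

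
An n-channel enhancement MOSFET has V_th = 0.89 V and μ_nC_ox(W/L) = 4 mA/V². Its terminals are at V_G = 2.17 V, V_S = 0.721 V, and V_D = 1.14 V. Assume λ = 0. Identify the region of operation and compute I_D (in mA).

V_GS = V_G − V_S = 2.17 − 0.721 = 1.45 V; V_DS = V_D − V_S = 1.14 − 0.721 = 0.419 V.
V_ov = V_GS − V_th = 1.45 − 0.89 = 0.559 V.
Since V_DS = 0.419 V < V_ov = 0.559 V, the device is in the triode region.
I_D = k_n [V_ov · V_DS − ½ V_DS²] = 4 × [0.559 × 0.419 − 0.5 × 0.419²] = 0.586 mA.

Triode; I_D = 0.586 mA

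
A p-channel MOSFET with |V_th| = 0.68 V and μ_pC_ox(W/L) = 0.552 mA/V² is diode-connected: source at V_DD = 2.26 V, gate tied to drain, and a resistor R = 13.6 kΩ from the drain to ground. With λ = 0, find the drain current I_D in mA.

I_D = 0.0773 mA

With gate tied to drain, V_SG = V_SD ≥ V_SG − |V_th|, so the device is in saturation.
KCL at the drain: ½ k_p (V_SG − |V_th|)² = (V_DD − V_SG)/R.
Let x = V_SG − 0.68. Then 3.75 x² + x − 1.58 = 0, giving x = 0.529 V (positive root), so V_SG = 1.21 V.
I_D = (V_DD − V_SG)/R = (2.26 − 1.21) / 13.6 = 0.0773 mA.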